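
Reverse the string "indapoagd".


Input: indapoagd
Reading characters right to left:
  Position 8: 'd'
  Position 7: 'g'
  Position 6: 'a'
  Position 5: 'o'
  Position 4: 'p'
  Position 3: 'a'
  Position 2: 'd'
  Position 1: 'n'
  Position 0: 'i'
Reversed: dgaopadni

dgaopadni


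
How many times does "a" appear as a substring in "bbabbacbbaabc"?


Searching for "a" in "bbabbacbbaabc"
Scanning each position:
  Position 0: "b" => no
  Position 1: "b" => no
  Position 2: "a" => MATCH
  Position 3: "b" => no
  Position 4: "b" => no
  Position 5: "a" => MATCH
  Position 6: "c" => no
  Position 7: "b" => no
  Position 8: "b" => no
  Position 9: "a" => MATCH
  Position 10: "a" => MATCH
  Position 11: "b" => no
  Position 12: "c" => no
Total occurrences: 4

4


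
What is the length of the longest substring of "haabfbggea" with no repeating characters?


Input: "haabfbggea"
Sliding window (track last position of each char):
  Position 0 ('h'): window [0,0] length 1 -- new best
  Position 1 ('a'): window [0,1] length 2 -- new best
  Position 2 ('a'): repeat (last at 1), move window start to 2
  Position 2 ('a'): window [2,2] length 1
  Position 3 ('b'): window [2,3] length 2
  Position 4 ('f'): window [2,4] length 3 -- new best
  Position 5 ('b'): repeat (last at 3), move window start to 4
  Position 5 ('b'): window [4,5] length 2
  Position 6 ('g'): window [4,6] length 3
  Position 7 ('g'): repeat (last at 6), move window start to 7
  Position 7 ('g'): window [7,7] length 1
  Position 8 ('e'): window [7,8] length 2
  Position 9 ('a'): window [7,9] length 3
Longest substring with no repeats: "abf" with length 3

3


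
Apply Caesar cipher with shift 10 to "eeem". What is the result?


Caesar cipher: shift "eeem" by 10
  'e' (pos 4) + 10 = pos 14 = 'o'
  'e' (pos 4) + 10 = pos 14 = 'o'
  'e' (pos 4) + 10 = pos 14 = 'o'
  'm' (pos 12) + 10 = pos 22 = 'w'
Result: ooow

ooow


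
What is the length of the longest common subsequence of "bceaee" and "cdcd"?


LCS of "bceaee" and "cdcd"
DP table:
           c    d    c    d
      0    0    0    0    0
  b   0    0    0    0    0
  c   0    1    1    1    1
  e   0    1    1    1    1
  a   0    1    1    1    1
  e   0    1    1    1    1
  e   0    1    1    1    1
LCS length = dp[6][4] = 1

1


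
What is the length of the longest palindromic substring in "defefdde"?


Input: "defefdde"
Checking substrings for palindromes:
  [1:4] "efe" (len 3) => palindrome
  [2:5] "fef" (len 3) => palindrome
  [5:7] "dd" (len 2) => palindrome
Longest palindromic substring: "efe" with length 3

3


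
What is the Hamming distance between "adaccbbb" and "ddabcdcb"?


Comparing "adaccbbb" and "ddabcdcb" position by position:
  Position 0: 'a' vs 'd' => differ
  Position 1: 'd' vs 'd' => same
  Position 2: 'a' vs 'a' => same
  Position 3: 'c' vs 'b' => differ
  Position 4: 'c' vs 'c' => same
  Position 5: 'b' vs 'd' => differ
  Position 6: 'b' vs 'c' => differ
  Position 7: 'b' vs 'b' => same
Total differences (Hamming distance): 4

4


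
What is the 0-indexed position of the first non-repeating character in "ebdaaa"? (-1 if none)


Input: ebdaaa
Character frequencies:
  'a': 3
  'b': 1
  'd': 1
  'e': 1
Scanning left to right for freq == 1:
  Position 0 ('e'): unique! => answer = 0

0


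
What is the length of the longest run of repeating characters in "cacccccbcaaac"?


Input: "cacccccbcaaac"
Scanning for longest run:
  Position 1 ('a'): new char, reset run to 1
  Position 2 ('c'): new char, reset run to 1
  Position 3 ('c'): continues run of 'c', length=2
  Position 4 ('c'): continues run of 'c', length=3
  Position 5 ('c'): continues run of 'c', length=4
  Position 6 ('c'): continues run of 'c', length=5
  Position 7 ('b'): new char, reset run to 1
  Position 8 ('c'): new char, reset run to 1
  Position 9 ('a'): new char, reset run to 1
  Position 10 ('a'): continues run of 'a', length=2
  Position 11 ('a'): continues run of 'a', length=3
  Position 12 ('c'): new char, reset run to 1
Longest run: 'c' with length 5

5


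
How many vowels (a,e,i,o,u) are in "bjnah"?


Input: bjnah
Checking each character:
  'b' at position 0: consonant
  'j' at position 1: consonant
  'n' at position 2: consonant
  'a' at position 3: vowel (running total: 1)
  'h' at position 4: consonant
Total vowels: 1

1


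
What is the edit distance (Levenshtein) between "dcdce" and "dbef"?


Computing edit distance: "dcdce" -> "dbef"
DP table:
           d    b    e    f
      0    1    2    3    4
  d   1    0    1    2    3
  c   2    1    1    2    3
  d   3    2    2    2    3
  c   4    3    3    3    3
  e   5    4    4    3    4
Edit distance = dp[5][4] = 4

4


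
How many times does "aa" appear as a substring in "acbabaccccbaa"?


Searching for "aa" in "acbabaccccbaa"
Scanning each position:
  Position 0: "ac" => no
  Position 1: "cb" => no
  Position 2: "ba" => no
  Position 3: "ab" => no
  Position 4: "ba" => no
  Position 5: "ac" => no
  Position 6: "cc" => no
  Position 7: "cc" => no
  Position 8: "cc" => no
  Position 9: "cb" => no
  Position 10: "ba" => no
  Position 11: "aa" => MATCH
Total occurrences: 1

1


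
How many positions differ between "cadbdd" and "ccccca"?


Comparing "cadbdd" and "ccccca" position by position:
  Position 0: 'c' vs 'c' => same
  Position 1: 'a' vs 'c' => DIFFER
  Position 2: 'd' vs 'c' => DIFFER
  Position 3: 'b' vs 'c' => DIFFER
  Position 4: 'd' vs 'c' => DIFFER
  Position 5: 'd' vs 'a' => DIFFER
Positions that differ: 5

5


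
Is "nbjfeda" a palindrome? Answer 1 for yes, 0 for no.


Input: nbjfeda
Reversed: adefjbn
  Compare pos 0 ('n') with pos 6 ('a'): MISMATCH
  Compare pos 1 ('b') with pos 5 ('d'): MISMATCH
  Compare pos 2 ('j') with pos 4 ('e'): MISMATCH
Result: not a palindrome

0


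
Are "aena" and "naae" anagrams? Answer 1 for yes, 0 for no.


Strings: "aena", "naae"
Sorted first:  aaen
Sorted second: aaen
Sorted forms match => anagrams

1


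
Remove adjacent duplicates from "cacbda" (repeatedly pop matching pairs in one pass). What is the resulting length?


Input: cacbda
Stack-based adjacent duplicate removal:
  Read 'c': push. Stack: c
  Read 'a': push. Stack: ca
  Read 'c': push. Stack: cac
  Read 'b': push. Stack: cacb
  Read 'd': push. Stack: cacbd
  Read 'a': push. Stack: cacbda
Final stack: "cacbda" (length 6)

6


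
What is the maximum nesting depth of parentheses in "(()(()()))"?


Input: "(()(()()))"
Tracking depth:
  Position 0 '(': depth becomes 1
  Position 1 '(': depth becomes 2
  Position 2 ')': depth becomes 1
  Position 3 '(': depth becomes 2
  Position 4 '(': depth becomes 3
  Position 5 ')': depth becomes 2
  Position 6 '(': depth becomes 3
  Position 7 ')': depth becomes 2
  Position 8 ')': depth becomes 1
  Position 9 ')': depth becomes 0
Maximum depth reached: 3

3


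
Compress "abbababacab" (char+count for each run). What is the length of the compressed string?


Input: abbababacab
Runs:
  'a' x 1 => "a1"
  'b' x 2 => "b2"
  'a' x 1 => "a1"
  'b' x 1 => "b1"
  'a' x 1 => "a1"
  'b' x 1 => "b1"
  'a' x 1 => "a1"
  'c' x 1 => "c1"
  'a' x 1 => "a1"
  'b' x 1 => "b1"
Compressed: "a1b2a1b1a1b1a1c1a1b1"
Compressed length: 20

20


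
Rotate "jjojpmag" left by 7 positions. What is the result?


Input: "jjojpmag", rotate left by 7
First 7 characters: "jjojpma"
Remaining characters: "g"
Concatenate remaining + first: "g" + "jjojpma" = "gjjojpma"

gjjojpma


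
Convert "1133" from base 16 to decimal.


Input: "1133" in base 16
Positional expansion:
  Digit '1' (value 1) x 16^3 = 4096
  Digit '1' (value 1) x 16^2 = 256
  Digit '3' (value 3) x 16^1 = 48
  Digit '3' (value 3) x 16^0 = 3
Sum = 4403

4403


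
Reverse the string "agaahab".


Input: agaahab
Reading characters right to left:
  Position 6: 'b'
  Position 5: 'a'
  Position 4: 'h'
  Position 3: 'a'
  Position 2: 'a'
  Position 1: 'g'
  Position 0: 'a'
Reversed: bahaaga

bahaaga


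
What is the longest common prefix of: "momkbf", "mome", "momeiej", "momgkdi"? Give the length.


Words: momkbf, mome, momeiej, momgkdi
  Position 0: all 'm' => match
  Position 1: all 'o' => match
  Position 2: all 'm' => match
  Position 3: ('k', 'e', 'e', 'g') => mismatch, stop
LCP = "mom" (length 3)

3


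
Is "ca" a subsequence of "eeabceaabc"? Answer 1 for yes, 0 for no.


Check if "ca" is a subsequence of "eeabceaabc"
Greedy scan:
  Position 0 ('e'): no match needed
  Position 1 ('e'): no match needed
  Position 2 ('a'): no match needed
  Position 3 ('b'): no match needed
  Position 4 ('c'): matches sub[0] = 'c'
  Position 5 ('e'): no match needed
  Position 6 ('a'): matches sub[1] = 'a'
  Position 7 ('a'): no match needed
  Position 8 ('b'): no match needed
  Position 9 ('c'): no match needed
All 2 characters matched => is a subsequence

1


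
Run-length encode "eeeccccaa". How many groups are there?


Input: eeeccccaa
Scanning for consecutive runs:
  Group 1: 'e' x 3 (positions 0-2)
  Group 2: 'c' x 4 (positions 3-6)
  Group 3: 'a' x 2 (positions 7-8)
Total groups: 3

3


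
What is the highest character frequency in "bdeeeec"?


Input: bdeeeec
Character counts:
  'b': 1
  'c': 1
  'd': 1
  'e': 4
Maximum frequency: 4

4


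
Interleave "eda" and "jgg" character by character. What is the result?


Interleaving "eda" and "jgg":
  Position 0: 'e' from first, 'j' from second => "ej"
  Position 1: 'd' from first, 'g' from second => "dg"
  Position 2: 'a' from first, 'g' from second => "ag"
Result: ejdgag

ejdgag


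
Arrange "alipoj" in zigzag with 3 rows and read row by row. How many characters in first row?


Zigzag "alipoj" into 3 rows:
Placing characters:
  'a' => row 0
  'l' => row 1
  'i' => row 2
  'p' => row 1
  'o' => row 0
  'j' => row 1
Rows:
  Row 0: "ao"
  Row 1: "lpj"
  Row 2: "i"
First row length: 2

2


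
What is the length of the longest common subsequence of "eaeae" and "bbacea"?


LCS of "eaeae" and "bbacea"
DP table:
           b    b    a    c    e    a
      0    0    0    0    0    0    0
  e   0    0    0    0    0    1    1
  a   0    0    0    1    1    1    2
  e   0    0    0    1    1    2    2
  a   0    0    0    1    1    2    3
  e   0    0    0    1    1    2    3
LCS length = dp[5][6] = 3

3


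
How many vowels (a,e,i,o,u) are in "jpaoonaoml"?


Input: jpaoonaoml
Checking each character:
  'j' at position 0: consonant
  'p' at position 1: consonant
  'a' at position 2: vowel (running total: 1)
  'o' at position 3: vowel (running total: 2)
  'o' at position 4: vowel (running total: 3)
  'n' at position 5: consonant
  'a' at position 6: vowel (running total: 4)
  'o' at position 7: vowel (running total: 5)
  'm' at position 8: consonant
  'l' at position 9: consonant
Total vowels: 5

5


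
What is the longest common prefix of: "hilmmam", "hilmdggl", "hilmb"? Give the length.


Words: hilmmam, hilmdggl, hilmb
  Position 0: all 'h' => match
  Position 1: all 'i' => match
  Position 2: all 'l' => match
  Position 3: all 'm' => match
  Position 4: ('m', 'd', 'b') => mismatch, stop
LCP = "hilm" (length 4)

4


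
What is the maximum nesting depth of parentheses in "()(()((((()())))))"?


Input: "()(()((((()())))))"
Tracking depth:
  Position 0 '(': depth becomes 1
  Position 1 ')': depth becomes 0
  Position 2 '(': depth becomes 1
  Position 3 '(': depth becomes 2
  Position 4 ')': depth becomes 1
  Position 5 '(': depth becomes 2
  Position 6 '(': depth becomes 3
  Position 7 '(': depth becomes 4
  Position 8 '(': depth becomes 5
  Position 9 '(': depth becomes 6
  Position 10 ')': depth becomes 5
  Position 11 '(': depth becomes 6
  Position 12 ')': depth becomes 5
  Position 13 ')': depth becomes 4
  Position 14 ')': depth becomes 3
  Position 15 ')': depth becomes 2
  Position 16 ')': depth becomes 1
  Position 17 ')': depth becomes 0
Maximum depth reached: 6

6


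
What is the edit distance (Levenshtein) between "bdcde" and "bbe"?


Computing edit distance: "bdcde" -> "bbe"
DP table:
           b    b    e
      0    1    2    3
  b   1    0    1    2
  d   2    1    1    2
  c   3    2    2    2
  d   4    3    3    3
  e   5    4    4    3
Edit distance = dp[5][3] = 3

3


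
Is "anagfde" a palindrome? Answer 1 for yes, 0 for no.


Input: anagfde
Reversed: edfgana
  Compare pos 0 ('a') with pos 6 ('e'): MISMATCH
  Compare pos 1 ('n') with pos 5 ('d'): MISMATCH
  Compare pos 2 ('a') with pos 4 ('f'): MISMATCH
Result: not a palindrome

0


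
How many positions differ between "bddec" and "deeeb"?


Comparing "bddec" and "deeeb" position by position:
  Position 0: 'b' vs 'd' => DIFFER
  Position 1: 'd' vs 'e' => DIFFER
  Position 2: 'd' vs 'e' => DIFFER
  Position 3: 'e' vs 'e' => same
  Position 4: 'c' vs 'b' => DIFFER
Positions that differ: 4

4


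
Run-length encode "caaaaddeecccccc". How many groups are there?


Input: caaaaddeecccccc
Scanning for consecutive runs:
  Group 1: 'c' x 1 (positions 0-0)
  Group 2: 'a' x 4 (positions 1-4)
  Group 3: 'd' x 2 (positions 5-6)
  Group 4: 'e' x 2 (positions 7-8)
  Group 5: 'c' x 6 (positions 9-14)
Total groups: 5

5


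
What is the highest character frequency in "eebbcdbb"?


Input: eebbcdbb
Character counts:
  'b': 4
  'c': 1
  'd': 1
  'e': 2
Maximum frequency: 4

4


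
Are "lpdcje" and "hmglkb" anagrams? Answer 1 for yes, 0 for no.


Strings: "lpdcje", "hmglkb"
Sorted first:  cdejlp
Sorted second: bghklm
Differ at position 0: 'c' vs 'b' => not anagrams

0


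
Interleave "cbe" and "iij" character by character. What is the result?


Interleaving "cbe" and "iij":
  Position 0: 'c' from first, 'i' from second => "ci"
  Position 1: 'b' from first, 'i' from second => "bi"
  Position 2: 'e' from first, 'j' from second => "ej"
Result: cibiej

cibiej


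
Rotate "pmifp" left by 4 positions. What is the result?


Input: "pmifp", rotate left by 4
First 4 characters: "pmif"
Remaining characters: "p"
Concatenate remaining + first: "p" + "pmif" = "ppmif"

ppmif


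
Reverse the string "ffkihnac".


Input: ffkihnac
Reading characters right to left:
  Position 7: 'c'
  Position 6: 'a'
  Position 5: 'n'
  Position 4: 'h'
  Position 3: 'i'
  Position 2: 'k'
  Position 1: 'f'
  Position 0: 'f'
Reversed: canhikff

canhikff


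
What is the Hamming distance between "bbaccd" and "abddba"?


Comparing "bbaccd" and "abddba" position by position:
  Position 0: 'b' vs 'a' => differ
  Position 1: 'b' vs 'b' => same
  Position 2: 'a' vs 'd' => differ
  Position 3: 'c' vs 'd' => differ
  Position 4: 'c' vs 'b' => differ
  Position 5: 'd' vs 'a' => differ
Total differences (Hamming distance): 5

5


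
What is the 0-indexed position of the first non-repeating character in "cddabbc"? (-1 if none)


Input: cddabbc
Character frequencies:
  'a': 1
  'b': 2
  'c': 2
  'd': 2
Scanning left to right for freq == 1:
  Position 0 ('c'): freq=2, skip
  Position 1 ('d'): freq=2, skip
  Position 2 ('d'): freq=2, skip
  Position 3 ('a'): unique! => answer = 3

3


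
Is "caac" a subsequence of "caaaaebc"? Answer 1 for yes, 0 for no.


Check if "caac" is a subsequence of "caaaaebc"
Greedy scan:
  Position 0 ('c'): matches sub[0] = 'c'
  Position 1 ('a'): matches sub[1] = 'a'
  Position 2 ('a'): matches sub[2] = 'a'
  Position 3 ('a'): no match needed
  Position 4 ('a'): no match needed
  Position 5 ('e'): no match needed
  Position 6 ('b'): no match needed
  Position 7 ('c'): matches sub[3] = 'c'
All 4 characters matched => is a subsequence

1


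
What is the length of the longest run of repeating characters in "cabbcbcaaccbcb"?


Input: "cabbcbcaaccbcb"
Scanning for longest run:
  Position 1 ('a'): new char, reset run to 1
  Position 2 ('b'): new char, reset run to 1
  Position 3 ('b'): continues run of 'b', length=2
  Position 4 ('c'): new char, reset run to 1
  Position 5 ('b'): new char, reset run to 1
  Position 6 ('c'): new char, reset run to 1
  Position 7 ('a'): new char, reset run to 1
  Position 8 ('a'): continues run of 'a', length=2
  Position 9 ('c'): new char, reset run to 1
  Position 10 ('c'): continues run of 'c', length=2
  Position 11 ('b'): new char, reset run to 1
  Position 12 ('c'): new char, reset run to 1
  Position 13 ('b'): new char, reset run to 1
Longest run: 'b' with length 2

2


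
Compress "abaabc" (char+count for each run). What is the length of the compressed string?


Input: abaabc
Runs:
  'a' x 1 => "a1"
  'b' x 1 => "b1"
  'a' x 2 => "a2"
  'b' x 1 => "b1"
  'c' x 1 => "c1"
Compressed: "a1b1a2b1c1"
Compressed length: 10

10


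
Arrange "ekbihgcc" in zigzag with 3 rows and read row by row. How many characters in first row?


Zigzag "ekbihgcc" into 3 rows:
Placing characters:
  'e' => row 0
  'k' => row 1
  'b' => row 2
  'i' => row 1
  'h' => row 0
  'g' => row 1
  'c' => row 2
  'c' => row 1
Rows:
  Row 0: "eh"
  Row 1: "kigc"
  Row 2: "bc"
First row length: 2

2


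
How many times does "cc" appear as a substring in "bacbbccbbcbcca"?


Searching for "cc" in "bacbbccbbcbcca"
Scanning each position:
  Position 0: "ba" => no
  Position 1: "ac" => no
  Position 2: "cb" => no
  Position 3: "bb" => no
  Position 4: "bc" => no
  Position 5: "cc" => MATCH
  Position 6: "cb" => no
  Position 7: "bb" => no
  Position 8: "bc" => no
  Position 9: "cb" => no
  Position 10: "bc" => no
  Position 11: "cc" => MATCH
  Position 12: "ca" => no
Total occurrences: 2

2


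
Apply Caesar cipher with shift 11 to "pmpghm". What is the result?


Caesar cipher: shift "pmpghm" by 11
  'p' (pos 15) + 11 = pos 0 = 'a'
  'm' (pos 12) + 11 = pos 23 = 'x'
  'p' (pos 15) + 11 = pos 0 = 'a'
  'g' (pos 6) + 11 = pos 17 = 'r'
  'h' (pos 7) + 11 = pos 18 = 's'
  'm' (pos 12) + 11 = pos 23 = 'x'
Result: axarsx

axarsx


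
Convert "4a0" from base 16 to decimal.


Input: "4a0" in base 16
Positional expansion:
  Digit '4' (value 4) x 16^2 = 1024
  Digit 'a' (value 10) x 16^1 = 160
  Digit '0' (value 0) x 16^0 = 0
Sum = 1184

1184


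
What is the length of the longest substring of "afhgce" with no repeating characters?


Input: "afhgce"
Sliding window (track last position of each char):
  Position 0 ('a'): window [0,0] length 1 -- new best
  Position 1 ('f'): window [0,1] length 2 -- new best
  Position 2 ('h'): window [0,2] length 3 -- new best
  Position 3 ('g'): window [0,3] length 4 -- new best
  Position 4 ('c'): window [0,4] length 5 -- new best
  Position 5 ('e'): window [0,5] length 6 -- new best
Longest substring with no repeats: "afhgce" with length 6

6


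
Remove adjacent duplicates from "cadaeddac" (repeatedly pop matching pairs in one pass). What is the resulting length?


Input: cadaeddac
Stack-based adjacent duplicate removal:
  Read 'c': push. Stack: c
  Read 'a': push. Stack: ca
  Read 'd': push. Stack: cad
  Read 'a': push. Stack: cada
  Read 'e': push. Stack: cadae
  Read 'd': push. Stack: cadaed
  Read 'd': matches stack top 'd' => pop. Stack: cadae
  Read 'a': push. Stack: cadaea
  Read 'c': push. Stack: cadaeac
Final stack: "cadaeac" (length 7)

7


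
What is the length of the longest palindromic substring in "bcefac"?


Input: "bcefac"
Checking substrings for palindromes:
  No multi-char palindromic substrings found
Longest palindromic substring: "b" with length 1

1


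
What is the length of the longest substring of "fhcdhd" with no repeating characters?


Input: "fhcdhd"
Sliding window (track last position of each char):
  Position 0 ('f'): window [0,0] length 1 -- new best
  Position 1 ('h'): window [0,1] length 2 -- new best
  Position 2 ('c'): window [0,2] length 3 -- new best
  Position 3 ('d'): window [0,3] length 4 -- new best
  Position 4 ('h'): repeat (last at 1), move window start to 2
  Position 4 ('h'): window [2,4] length 3
  Position 5 ('d'): repeat (last at 3), move window start to 4
  Position 5 ('d'): window [4,5] length 2
Longest substring with no repeats: "fhcd" with length 4

4


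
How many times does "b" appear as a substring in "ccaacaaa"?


Searching for "b" in "ccaacaaa"
Scanning each position:
  Position 0: "c" => no
  Position 1: "c" => no
  Position 2: "a" => no
  Position 3: "a" => no
  Position 4: "c" => no
  Position 5: "a" => no
  Position 6: "a" => no
  Position 7: "a" => no
Total occurrences: 0

0


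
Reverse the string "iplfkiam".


Input: iplfkiam
Reading characters right to left:
  Position 7: 'm'
  Position 6: 'a'
  Position 5: 'i'
  Position 4: 'k'
  Position 3: 'f'
  Position 2: 'l'
  Position 1: 'p'
  Position 0: 'i'
Reversed: maikflpi

maikflpi


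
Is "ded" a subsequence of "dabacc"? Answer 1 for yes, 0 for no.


Check if "ded" is a subsequence of "dabacc"
Greedy scan:
  Position 0 ('d'): matches sub[0] = 'd'
  Position 1 ('a'): no match needed
  Position 2 ('b'): no match needed
  Position 3 ('a'): no match needed
  Position 4 ('c'): no match needed
  Position 5 ('c'): no match needed
Only matched 1/3 characters => not a subsequence

0


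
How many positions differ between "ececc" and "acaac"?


Comparing "ececc" and "acaac" position by position:
  Position 0: 'e' vs 'a' => DIFFER
  Position 1: 'c' vs 'c' => same
  Position 2: 'e' vs 'a' => DIFFER
  Position 3: 'c' vs 'a' => DIFFER
  Position 4: 'c' vs 'c' => same
Positions that differ: 3

3


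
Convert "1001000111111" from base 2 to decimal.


Input: "1001000111111" in base 2
Positional expansion:
  Digit '1' (value 1) x 2^12 = 4096
  Digit '0' (value 0) x 2^11 = 0
  Digit '0' (value 0) x 2^10 = 0
  Digit '1' (value 1) x 2^9 = 512
  Digit '0' (value 0) x 2^8 = 0
  Digit '0' (value 0) x 2^7 = 0
  Digit '0' (value 0) x 2^6 = 0
  Digit '1' (value 1) x 2^5 = 32
  Digit '1' (value 1) x 2^4 = 16
  Digit '1' (value 1) x 2^3 = 8
  Digit '1' (value 1) x 2^2 = 4
  Digit '1' (value 1) x 2^1 = 2
  Digit '1' (value 1) x 2^0 = 1
Sum = 4671

4671


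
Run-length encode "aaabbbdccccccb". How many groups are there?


Input: aaabbbdccccccb
Scanning for consecutive runs:
  Group 1: 'a' x 3 (positions 0-2)
  Group 2: 'b' x 3 (positions 3-5)
  Group 3: 'd' x 1 (positions 6-6)
  Group 4: 'c' x 6 (positions 7-12)
  Group 5: 'b' x 1 (positions 13-13)
Total groups: 5

5


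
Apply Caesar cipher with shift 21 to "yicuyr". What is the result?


Caesar cipher: shift "yicuyr" by 21
  'y' (pos 24) + 21 = pos 19 = 't'
  'i' (pos 8) + 21 = pos 3 = 'd'
  'c' (pos 2) + 21 = pos 23 = 'x'
  'u' (pos 20) + 21 = pos 15 = 'p'
  'y' (pos 24) + 21 = pos 19 = 't'
  'r' (pos 17) + 21 = pos 12 = 'm'
Result: tdxptm

tdxptm


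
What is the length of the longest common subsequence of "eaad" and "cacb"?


LCS of "eaad" and "cacb"
DP table:
           c    a    c    b
      0    0    0    0    0
  e   0    0    0    0    0
  a   0    0    1    1    1
  a   0    0    1    1    1
  d   0    0    1    1    1
LCS length = dp[4][4] = 1

1


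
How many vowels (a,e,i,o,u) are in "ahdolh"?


Input: ahdolh
Checking each character:
  'a' at position 0: vowel (running total: 1)
  'h' at position 1: consonant
  'd' at position 2: consonant
  'o' at position 3: vowel (running total: 2)
  'l' at position 4: consonant
  'h' at position 5: consonant
Total vowels: 2

2


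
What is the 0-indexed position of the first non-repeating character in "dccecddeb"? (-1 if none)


Input: dccecddeb
Character frequencies:
  'b': 1
  'c': 3
  'd': 3
  'e': 2
Scanning left to right for freq == 1:
  Position 0 ('d'): freq=3, skip
  Position 1 ('c'): freq=3, skip
  Position 2 ('c'): freq=3, skip
  Position 3 ('e'): freq=2, skip
  Position 4 ('c'): freq=3, skip
  Position 5 ('d'): freq=3, skip
  Position 6 ('d'): freq=3, skip
  Position 7 ('e'): freq=2, skip
  Position 8 ('b'): unique! => answer = 8

8


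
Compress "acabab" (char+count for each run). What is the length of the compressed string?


Input: acabab
Runs:
  'a' x 1 => "a1"
  'c' x 1 => "c1"
  'a' x 1 => "a1"
  'b' x 1 => "b1"
  'a' x 1 => "a1"
  'b' x 1 => "b1"
Compressed: "a1c1a1b1a1b1"
Compressed length: 12

12


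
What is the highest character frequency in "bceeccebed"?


Input: bceeccebed
Character counts:
  'b': 2
  'c': 3
  'd': 1
  'e': 4
Maximum frequency: 4

4


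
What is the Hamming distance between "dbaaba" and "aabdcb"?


Comparing "dbaaba" and "aabdcb" position by position:
  Position 0: 'd' vs 'a' => differ
  Position 1: 'b' vs 'a' => differ
  Position 2: 'a' vs 'b' => differ
  Position 3: 'a' vs 'd' => differ
  Position 4: 'b' vs 'c' => differ
  Position 5: 'a' vs 'b' => differ
Total differences (Hamming distance): 6

6


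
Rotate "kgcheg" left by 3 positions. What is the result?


Input: "kgcheg", rotate left by 3
First 3 characters: "kgc"
Remaining characters: "heg"
Concatenate remaining + first: "heg" + "kgc" = "hegkgc"

hegkgc


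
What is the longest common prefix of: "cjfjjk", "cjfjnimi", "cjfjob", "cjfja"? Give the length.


Words: cjfjjk, cjfjnimi, cjfjob, cjfja
  Position 0: all 'c' => match
  Position 1: all 'j' => match
  Position 2: all 'f' => match
  Position 3: all 'j' => match
  Position 4: ('j', 'n', 'o', 'a') => mismatch, stop
LCP = "cjfj" (length 4)

4


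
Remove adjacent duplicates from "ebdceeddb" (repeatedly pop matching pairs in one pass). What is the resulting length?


Input: ebdceeddb
Stack-based adjacent duplicate removal:
  Read 'e': push. Stack: e
  Read 'b': push. Stack: eb
  Read 'd': push. Stack: ebd
  Read 'c': push. Stack: ebdc
  Read 'e': push. Stack: ebdce
  Read 'e': matches stack top 'e' => pop. Stack: ebdc
  Read 'd': push. Stack: ebdcd
  Read 'd': matches stack top 'd' => pop. Stack: ebdc
  Read 'b': push. Stack: ebdcb
Final stack: "ebdcb" (length 5)

5


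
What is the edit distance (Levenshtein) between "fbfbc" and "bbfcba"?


Computing edit distance: "fbfbc" -> "bbfcba"
DP table:
           b    b    f    c    b    a
      0    1    2    3    4    5    6
  f   1    1    2    2    3    4    5
  b   2    1    1    2    3    3    4
  f   3    2    2    1    2    3    4
  b   4    3    2    2    2    2    3
  c   5    4    3    3    2    3    3
Edit distance = dp[5][6] = 3

3


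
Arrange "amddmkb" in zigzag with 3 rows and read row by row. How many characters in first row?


Zigzag "amddmkb" into 3 rows:
Placing characters:
  'a' => row 0
  'm' => row 1
  'd' => row 2
  'd' => row 1
  'm' => row 0
  'k' => row 1
  'b' => row 2
Rows:
  Row 0: "am"
  Row 1: "mdk"
  Row 2: "db"
First row length: 2

2


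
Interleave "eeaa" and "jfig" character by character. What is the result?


Interleaving "eeaa" and "jfig":
  Position 0: 'e' from first, 'j' from second => "ej"
  Position 1: 'e' from first, 'f' from second => "ef"
  Position 2: 'a' from first, 'i' from second => "ai"
  Position 3: 'a' from first, 'g' from second => "ag"
Result: ejefaiag

ejefaiag


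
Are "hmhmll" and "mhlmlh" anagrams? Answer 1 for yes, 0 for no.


Strings: "hmhmll", "mhlmlh"
Sorted first:  hhllmm
Sorted second: hhllmm
Sorted forms match => anagrams

1


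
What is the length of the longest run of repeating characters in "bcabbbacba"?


Input: "bcabbbacba"
Scanning for longest run:
  Position 1 ('c'): new char, reset run to 1
  Position 2 ('a'): new char, reset run to 1
  Position 3 ('b'): new char, reset run to 1
  Position 4 ('b'): continues run of 'b', length=2
  Position 5 ('b'): continues run of 'b', length=3
  Position 6 ('a'): new char, reset run to 1
  Position 7 ('c'): new char, reset run to 1
  Position 8 ('b'): new char, reset run to 1
  Position 9 ('a'): new char, reset run to 1
Longest run: 'b' with length 3

3


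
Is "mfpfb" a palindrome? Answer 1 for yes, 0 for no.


Input: mfpfb
Reversed: bfpfm
  Compare pos 0 ('m') with pos 4 ('b'): MISMATCH
  Compare pos 1 ('f') with pos 3 ('f'): match
Result: not a palindrome

0


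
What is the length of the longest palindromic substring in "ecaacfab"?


Input: "ecaacfab"
Checking substrings for palindromes:
  [1:5] "caac" (len 4) => palindrome
  [2:4] "aa" (len 2) => palindrome
Longest palindromic substring: "caac" with length 4

4


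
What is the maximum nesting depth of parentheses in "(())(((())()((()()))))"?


Input: "(())(((())()((()()))))"
Tracking depth:
  Position 0 '(': depth becomes 1
  Position 1 '(': depth becomes 2
  Position 2 ')': depth becomes 1
  Position 3 ')': depth becomes 0
  Position 4 '(': depth becomes 1
  Position 5 '(': depth becomes 2
  Position 6 '(': depth becomes 3
  Position 7 '(': depth becomes 4
  Position 8 ')': depth becomes 3
  Position 9 ')': depth becomes 2
  Position 10 '(': depth becomes 3
  Position 11 ')': depth becomes 2
  Position 12 '(': depth becomes 3
  Position 13 '(': depth becomes 4
  Position 14 '(': depth becomes 5
  Position 15 ')': depth becomes 4
  Position 16 '(': depth becomes 5
  Position 17 ')': depth becomes 4
  Position 18 ')': depth becomes 3
  Position 19 ')': depth becomes 2
  Position 20 ')': depth becomes 1
  Position 21 ')': depth becomes 0
Maximum depth reached: 5

5


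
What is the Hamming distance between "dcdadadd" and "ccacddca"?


Comparing "dcdadadd" and "ccacddca" position by position:
  Position 0: 'd' vs 'c' => differ
  Position 1: 'c' vs 'c' => same
  Position 2: 'd' vs 'a' => differ
  Position 3: 'a' vs 'c' => differ
  Position 4: 'd' vs 'd' => same
  Position 5: 'a' vs 'd' => differ
  Position 6: 'd' vs 'c' => differ
  Position 7: 'd' vs 'a' => differ
Total differences (Hamming distance): 6

6


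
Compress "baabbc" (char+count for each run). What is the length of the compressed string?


Input: baabbc
Runs:
  'b' x 1 => "b1"
  'a' x 2 => "a2"
  'b' x 2 => "b2"
  'c' x 1 => "c1"
Compressed: "b1a2b2c1"
Compressed length: 8

8


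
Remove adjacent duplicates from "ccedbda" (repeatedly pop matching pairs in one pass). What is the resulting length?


Input: ccedbda
Stack-based adjacent duplicate removal:
  Read 'c': push. Stack: c
  Read 'c': matches stack top 'c' => pop. Stack: (empty)
  Read 'e': push. Stack: e
  Read 'd': push. Stack: ed
  Read 'b': push. Stack: edb
  Read 'd': push. Stack: edbd
  Read 'a': push. Stack: edbda
Final stack: "edbda" (length 5)

5


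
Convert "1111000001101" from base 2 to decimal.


Input: "1111000001101" in base 2
Positional expansion:
  Digit '1' (value 1) x 2^12 = 4096
  Digit '1' (value 1) x 2^11 = 2048
  Digit '1' (value 1) x 2^10 = 1024
  Digit '1' (value 1) x 2^9 = 512
  Digit '0' (value 0) x 2^8 = 0
  Digit '0' (value 0) x 2^7 = 0
  Digit '0' (value 0) x 2^6 = 0
  Digit '0' (value 0) x 2^5 = 0
  Digit '0' (value 0) x 2^4 = 0
  Digit '1' (value 1) x 2^3 = 8
  Digit '1' (value 1) x 2^2 = 4
  Digit '0' (value 0) x 2^1 = 0
  Digit '1' (value 1) x 2^0 = 1
Sum = 7693

7693


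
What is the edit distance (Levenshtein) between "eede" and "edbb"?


Computing edit distance: "eede" -> "edbb"
DP table:
           e    d    b    b
      0    1    2    3    4
  e   1    0    1    2    3
  e   2    1    1    2    3
  d   3    2    1    2    3
  e   4    3    2    2    3
Edit distance = dp[4][4] = 3

3


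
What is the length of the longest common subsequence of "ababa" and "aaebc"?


LCS of "ababa" and "aaebc"
DP table:
           a    a    e    b    c
      0    0    0    0    0    0
  a   0    1    1    1    1    1
  b   0    1    1    1    2    2
  a   0    1    2    2    2    2
  b   0    1    2    2    3    3
  a   0    1    2    2    3    3
LCS length = dp[5][5] = 3

3


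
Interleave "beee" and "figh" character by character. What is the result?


Interleaving "beee" and "figh":
  Position 0: 'b' from first, 'f' from second => "bf"
  Position 1: 'e' from first, 'i' from second => "ei"
  Position 2: 'e' from first, 'g' from second => "eg"
  Position 3: 'e' from first, 'h' from second => "eh"
Result: bfeiegeh

bfeiegeh


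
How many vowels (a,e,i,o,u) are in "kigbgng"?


Input: kigbgng
Checking each character:
  'k' at position 0: consonant
  'i' at position 1: vowel (running total: 1)
  'g' at position 2: consonant
  'b' at position 3: consonant
  'g' at position 4: consonant
  'n' at position 5: consonant
  'g' at position 6: consonant
Total vowels: 1

1


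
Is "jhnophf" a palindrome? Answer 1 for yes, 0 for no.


Input: jhnophf
Reversed: fhponhj
  Compare pos 0 ('j') with pos 6 ('f'): MISMATCH
  Compare pos 1 ('h') with pos 5 ('h'): match
  Compare pos 2 ('n') with pos 4 ('p'): MISMATCH
Result: not a palindrome

0


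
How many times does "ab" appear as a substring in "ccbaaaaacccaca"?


Searching for "ab" in "ccbaaaaacccaca"
Scanning each position:
  Position 0: "cc" => no
  Position 1: "cb" => no
  Position 2: "ba" => no
  Position 3: "aa" => no
  Position 4: "aa" => no
  Position 5: "aa" => no
  Position 6: "aa" => no
  Position 7: "ac" => no
  Position 8: "cc" => no
  Position 9: "cc" => no
  Position 10: "ca" => no
  Position 11: "ac" => no
  Position 12: "ca" => no
Total occurrences: 0

0


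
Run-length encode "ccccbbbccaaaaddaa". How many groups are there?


Input: ccccbbbccaaaaddaa
Scanning for consecutive runs:
  Group 1: 'c' x 4 (positions 0-3)
  Group 2: 'b' x 3 (positions 4-6)
  Group 3: 'c' x 2 (positions 7-8)
  Group 4: 'a' x 4 (positions 9-12)
  Group 5: 'd' x 2 (positions 13-14)
  Group 6: 'a' x 2 (positions 15-16)
Total groups: 6

6


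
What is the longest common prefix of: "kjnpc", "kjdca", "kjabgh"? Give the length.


Words: kjnpc, kjdca, kjabgh
  Position 0: all 'k' => match
  Position 1: all 'j' => match
  Position 2: ('n', 'd', 'a') => mismatch, stop
LCP = "kj" (length 2)

2


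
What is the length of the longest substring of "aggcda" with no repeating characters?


Input: "aggcda"
Sliding window (track last position of each char):
  Position 0 ('a'): window [0,0] length 1 -- new best
  Position 1 ('g'): window [0,1] length 2 -- new best
  Position 2 ('g'): repeat (last at 1), move window start to 2
  Position 2 ('g'): window [2,2] length 1
  Position 3 ('c'): window [2,3] length 2
  Position 4 ('d'): window [2,4] length 3 -- new best
  Position 5 ('a'): window [2,5] length 4 -- new best
Longest substring with no repeats: "gcda" with length 4

4


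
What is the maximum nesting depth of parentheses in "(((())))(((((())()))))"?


Input: "(((())))(((((())()))))"
Tracking depth:
  Position 0 '(': depth becomes 1
  Position 1 '(': depth becomes 2
  Position 2 '(': depth becomes 3
  Position 3 '(': depth becomes 4
  Position 4 ')': depth becomes 3
  Position 5 ')': depth becomes 2
  Position 6 ')': depth becomes 1
  Position 7 ')': depth becomes 0
  Position 8 '(': depth becomes 1
  Position 9 '(': depth becomes 2
  Position 10 '(': depth becomes 3
  Position 11 '(': depth becomes 4
  Position 12 '(': depth becomes 5
  Position 13 '(': depth becomes 6
  Position 14 ')': depth becomes 5
  Position 15 ')': depth becomes 4
  Position 16 '(': depth becomes 5
  Position 17 ')': depth becomes 4
  Position 18 ')': depth becomes 3
  Position 19 ')': depth becomes 2
  Position 20 ')': depth becomes 1
  Position 21 ')': depth becomes 0
Maximum depth reached: 6

6


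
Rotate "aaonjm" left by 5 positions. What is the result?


Input: "aaonjm", rotate left by 5
First 5 characters: "aaonj"
Remaining characters: "m"
Concatenate remaining + first: "m" + "aaonj" = "maaonj"

maaonj


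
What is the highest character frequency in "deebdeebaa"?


Input: deebdeebaa
Character counts:
  'a': 2
  'b': 2
  'd': 2
  'e': 4
Maximum frequency: 4

4


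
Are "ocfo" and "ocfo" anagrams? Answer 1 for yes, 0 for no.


Strings: "ocfo", "ocfo"
Sorted first:  cfoo
Sorted second: cfoo
Sorted forms match => anagrams

1


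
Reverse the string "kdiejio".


Input: kdiejio
Reading characters right to left:
  Position 6: 'o'
  Position 5: 'i'
  Position 4: 'j'
  Position 3: 'e'
  Position 2: 'i'
  Position 1: 'd'
  Position 0: 'k'
Reversed: oijeidk

oijeidk


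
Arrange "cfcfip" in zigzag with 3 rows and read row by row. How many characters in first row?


Zigzag "cfcfip" into 3 rows:
Placing characters:
  'c' => row 0
  'f' => row 1
  'c' => row 2
  'f' => row 1
  'i' => row 0
  'p' => row 1
Rows:
  Row 0: "ci"
  Row 1: "ffp"
  Row 2: "c"
First row length: 2

2


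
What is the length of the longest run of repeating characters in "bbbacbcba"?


Input: "bbbacbcba"
Scanning for longest run:
  Position 1 ('b'): continues run of 'b', length=2
  Position 2 ('b'): continues run of 'b', length=3
  Position 3 ('a'): new char, reset run to 1
  Position 4 ('c'): new char, reset run to 1
  Position 5 ('b'): new char, reset run to 1
  Position 6 ('c'): new char, reset run to 1
  Position 7 ('b'): new char, reset run to 1
  Position 8 ('a'): new char, reset run to 1
Longest run: 'b' with length 3

3


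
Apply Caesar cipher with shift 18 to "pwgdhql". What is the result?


Caesar cipher: shift "pwgdhql" by 18
  'p' (pos 15) + 18 = pos 7 = 'h'
  'w' (pos 22) + 18 = pos 14 = 'o'
  'g' (pos 6) + 18 = pos 24 = 'y'
  'd' (pos 3) + 18 = pos 21 = 'v'
  'h' (pos 7) + 18 = pos 25 = 'z'
  'q' (pos 16) + 18 = pos 8 = 'i'
  'l' (pos 11) + 18 = pos 3 = 'd'
Result: hoyvzid

hoyvzid


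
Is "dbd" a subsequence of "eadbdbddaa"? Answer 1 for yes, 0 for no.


Check if "dbd" is a subsequence of "eadbdbddaa"
Greedy scan:
  Position 0 ('e'): no match needed
  Position 1 ('a'): no match needed
  Position 2 ('d'): matches sub[0] = 'd'
  Position 3 ('b'): matches sub[1] = 'b'
  Position 4 ('d'): matches sub[2] = 'd'
  Position 5 ('b'): no match needed
  Position 6 ('d'): no match needed
  Position 7 ('d'): no match needed
  Position 8 ('a'): no match needed
  Position 9 ('a'): no match needed
All 3 characters matched => is a subsequence

1


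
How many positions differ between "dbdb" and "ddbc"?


Comparing "dbdb" and "ddbc" position by position:
  Position 0: 'd' vs 'd' => same
  Position 1: 'b' vs 'd' => DIFFER
  Position 2: 'd' vs 'b' => DIFFER
  Position 3: 'b' vs 'c' => DIFFER
Positions that differ: 3

3


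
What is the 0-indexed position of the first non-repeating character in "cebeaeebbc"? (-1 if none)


Input: cebeaeebbc
Character frequencies:
  'a': 1
  'b': 3
  'c': 2
  'e': 4
Scanning left to right for freq == 1:
  Position 0 ('c'): freq=2, skip
  Position 1 ('e'): freq=4, skip
  Position 2 ('b'): freq=3, skip
  Position 3 ('e'): freq=4, skip
  Position 4 ('a'): unique! => answer = 4

4


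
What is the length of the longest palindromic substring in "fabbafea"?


Input: "fabbafea"
Checking substrings for palindromes:
  [0:6] "fabbaf" (len 6) => palindrome
  [1:5] "abba" (len 4) => palindrome
  [2:4] "bb" (len 2) => palindrome
Longest palindromic substring: "fabbaf" with length 6

6


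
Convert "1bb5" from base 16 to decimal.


Input: "1bb5" in base 16
Positional expansion:
  Digit '1' (value 1) x 16^3 = 4096
  Digit 'b' (value 11) x 16^2 = 2816
  Digit 'b' (value 11) x 16^1 = 176
  Digit '5' (value 5) x 16^0 = 5
Sum = 7093

7093


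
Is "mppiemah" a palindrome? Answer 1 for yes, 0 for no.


Input: mppiemah
Reversed: hameippm
  Compare pos 0 ('m') with pos 7 ('h'): MISMATCH
  Compare pos 1 ('p') with pos 6 ('a'): MISMATCH
  Compare pos 2 ('p') with pos 5 ('m'): MISMATCH
  Compare pos 3 ('i') with pos 4 ('e'): MISMATCH
Result: not a palindrome

0


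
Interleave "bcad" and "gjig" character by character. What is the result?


Interleaving "bcad" and "gjig":
  Position 0: 'b' from first, 'g' from second => "bg"
  Position 1: 'c' from first, 'j' from second => "cj"
  Position 2: 'a' from first, 'i' from second => "ai"
  Position 3: 'd' from first, 'g' from second => "dg"
Result: bgcjaidg

bgcjaidg


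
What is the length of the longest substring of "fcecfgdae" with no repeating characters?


Input: "fcecfgdae"
Sliding window (track last position of each char):
  Position 0 ('f'): window [0,0] length 1 -- new best
  Position 1 ('c'): window [0,1] length 2 -- new best
  Position 2 ('e'): window [0,2] length 3 -- new best
  Position 3 ('c'): repeat (last at 1), move window start to 2
  Position 3 ('c'): window [2,3] length 2
  Position 4 ('f'): window [2,4] length 3
  Position 5 ('g'): window [2,5] length 4 -- new best
  Position 6 ('d'): window [2,6] length 5 -- new best
  Position 7 ('a'): window [2,7] length 6 -- new best
  Position 8 ('e'): repeat (last at 2), move window start to 3
  Position 8 ('e'): window [3,8] length 6
Longest substring with no repeats: "ecfgda" with length 6

6
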